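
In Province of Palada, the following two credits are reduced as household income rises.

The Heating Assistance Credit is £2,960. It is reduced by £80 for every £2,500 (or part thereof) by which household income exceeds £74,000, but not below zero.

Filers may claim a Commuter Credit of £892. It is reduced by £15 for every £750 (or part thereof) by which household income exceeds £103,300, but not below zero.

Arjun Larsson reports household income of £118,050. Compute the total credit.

£2,112

Heating Assistance Credit: income exceeds £74,000 by £44,050, which is 18 full-or-partial £2,500 increments; reduction = 18 × £80 = £1,440, leaving £1,520.
Commuter Credit: income exceeds £103,300 by £14,750, which is 20 full-or-partial £750 increments; reduction = 20 × £15 = £300, leaving £592.
Total: £1,520 + £592 = £2,112.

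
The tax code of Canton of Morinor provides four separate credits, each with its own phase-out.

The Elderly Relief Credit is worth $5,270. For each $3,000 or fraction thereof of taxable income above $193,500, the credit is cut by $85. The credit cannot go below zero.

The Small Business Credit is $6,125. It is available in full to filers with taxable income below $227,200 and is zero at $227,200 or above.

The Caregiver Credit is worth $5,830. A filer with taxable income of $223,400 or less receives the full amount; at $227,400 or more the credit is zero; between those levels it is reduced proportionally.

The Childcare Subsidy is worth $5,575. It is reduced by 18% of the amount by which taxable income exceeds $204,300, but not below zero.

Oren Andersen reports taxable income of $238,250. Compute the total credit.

$3,995

Elderly Relief Credit: income exceeds $193,500 by $44,750, which is 15 full-or-partial $3,000 increments; reduction = 15 × $85 = $1,275, leaving $3,995.
Small Business Credit: $238,250 meets or exceeds the $227,200 cutoff, so the credit is $0.
Caregiver Credit: $238,250 is at or above $227,400, so the credit is $0.
Childcare Subsidy: 18% of the $33,950 excess over $204,300 is $6,111 ≥ base, so the credit is $0.
Total: $3,995 + $0 + $0 + $0 = $3,995.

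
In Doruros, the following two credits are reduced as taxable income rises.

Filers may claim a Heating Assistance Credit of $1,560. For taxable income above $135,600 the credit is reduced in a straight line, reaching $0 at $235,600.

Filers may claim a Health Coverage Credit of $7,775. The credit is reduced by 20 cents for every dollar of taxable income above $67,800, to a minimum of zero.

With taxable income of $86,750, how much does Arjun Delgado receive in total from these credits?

$5,545

Heating Assistance Credit: $86,750 is at or below the $135,600 threshold, so the full $1,560 applies.
Health Coverage Credit: 20% of the $18,950 excess over $67,800 is $3,790; credit = $7,775 − $3,790 = $3,985.
Total: $1,560 + $3,985 = $5,545.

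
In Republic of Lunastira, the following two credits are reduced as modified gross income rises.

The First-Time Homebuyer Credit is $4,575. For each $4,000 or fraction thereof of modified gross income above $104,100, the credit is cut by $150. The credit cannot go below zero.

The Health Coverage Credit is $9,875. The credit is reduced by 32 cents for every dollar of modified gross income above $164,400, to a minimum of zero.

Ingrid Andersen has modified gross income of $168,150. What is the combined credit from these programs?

First-Time Homebuyer Credit: income exceeds $104,100 by $64,050, which is 17 full-or-partial $4,000 increments; reduction = 17 × $150 = $2,550, leaving $2,025.
Health Coverage Credit: 32% of the $3,750 excess over $164,400 is $1,200; credit = $9,875 − $1,200 = $8,675.
Total: $2,025 + $8,675 = $10,700.

$10,700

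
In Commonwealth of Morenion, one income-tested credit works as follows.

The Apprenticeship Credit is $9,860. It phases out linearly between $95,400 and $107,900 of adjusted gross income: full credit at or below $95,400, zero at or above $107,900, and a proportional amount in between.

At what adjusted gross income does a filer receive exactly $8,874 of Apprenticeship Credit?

$8,874 is 8,874/9,860 of the full $9,860, so 986/9,860 of the $12,500 range has been used: income = $95,400 + $12,500 × 986/9,860 = $96,650.

$96,650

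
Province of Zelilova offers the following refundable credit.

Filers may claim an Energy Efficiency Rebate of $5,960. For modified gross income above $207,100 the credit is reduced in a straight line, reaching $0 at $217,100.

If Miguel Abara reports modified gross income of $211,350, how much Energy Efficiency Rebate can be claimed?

$3,427

Energy Efficiency Rebate: $211,350 is $4,250 into a $10,000 phase-out range, leaving 5,750/10,000 of the credit: $5,960 × 5,750/10,000 = $3,427.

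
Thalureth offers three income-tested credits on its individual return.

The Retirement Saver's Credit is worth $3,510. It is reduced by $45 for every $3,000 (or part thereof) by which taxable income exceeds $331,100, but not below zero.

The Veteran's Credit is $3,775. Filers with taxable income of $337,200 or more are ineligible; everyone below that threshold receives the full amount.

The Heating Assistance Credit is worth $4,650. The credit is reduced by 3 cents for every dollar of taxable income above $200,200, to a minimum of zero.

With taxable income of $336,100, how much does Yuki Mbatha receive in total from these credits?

Retirement Saver's Credit: income exceeds $331,100 by $5,000, which is 2 full-or-partial $3,000 increments; reduction = 2 × $45 = $90, leaving $3,420.
Veteran's Credit: $336,100 is below the $337,200 cutoff, so the full $3,775 applies.
Heating Assistance Credit: 3% of the $135,900 excess over $200,200 is $4,077; credit = $4,650 − $4,077 = $573.
Total: $3,420 + $3,775 + $573 = $7,768.

$7,768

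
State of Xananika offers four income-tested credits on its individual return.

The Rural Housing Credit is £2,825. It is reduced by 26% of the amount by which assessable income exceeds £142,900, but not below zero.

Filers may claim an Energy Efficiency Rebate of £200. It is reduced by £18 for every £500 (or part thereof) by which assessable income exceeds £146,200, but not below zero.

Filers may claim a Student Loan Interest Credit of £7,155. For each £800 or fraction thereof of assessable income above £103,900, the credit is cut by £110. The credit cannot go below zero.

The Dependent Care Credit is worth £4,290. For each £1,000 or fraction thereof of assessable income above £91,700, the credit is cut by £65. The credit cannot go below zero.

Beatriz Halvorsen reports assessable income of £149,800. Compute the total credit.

Rural Housing Credit: 26% of the £6,900 excess over £142,900 is £1,794; credit = £2,825 − £1,794 = £1,031.
Energy Efficiency Rebate: income exceeds £146,200 by £3,600, which is 8 full-or-partial £500 increments; reduction = 8 × £18 = £144, leaving £56.
Student Loan Interest Credit: income exceeds £103,900 by £45,900, which is 58 full-or-partial £800 increments; reduction = 58 × £110 = £6,380, leaving £775.
Dependent Care Credit: income exceeds £91,700 by £58,100, which is 59 full-or-partial £1,000 increments; reduction = 59 × £65 = £3,835, leaving £455.
Total: £1,031 + £56 + £775 + £455 = £2,317.

£2,317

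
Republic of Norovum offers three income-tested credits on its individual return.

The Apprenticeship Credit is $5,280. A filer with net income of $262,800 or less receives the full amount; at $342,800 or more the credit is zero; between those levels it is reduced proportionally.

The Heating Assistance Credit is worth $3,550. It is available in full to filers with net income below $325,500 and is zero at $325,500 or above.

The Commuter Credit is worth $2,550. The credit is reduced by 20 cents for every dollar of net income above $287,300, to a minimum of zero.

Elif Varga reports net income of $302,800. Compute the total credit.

Apprenticeship Credit: $302,800 is $40,000 into a $80,000 phase-out range, leaving 40,000/80,000 of the credit: $5,280 × 40,000/80,000 = $2,640.
Heating Assistance Credit: $302,800 is below the $325,500 cutoff, so the full $3,550 applies.
Commuter Credit: 20% of the $15,500 excess over $287,300 is $3,100 ≥ base, so the credit is $0.
Total: $2,640 + $3,550 + $0 = $6,190.

$6,190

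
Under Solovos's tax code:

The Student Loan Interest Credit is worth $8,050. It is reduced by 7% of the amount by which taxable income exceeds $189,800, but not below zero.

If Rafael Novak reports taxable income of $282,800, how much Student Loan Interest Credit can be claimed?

Student Loan Interest Credit: 7% of the $93,000 excess over $189,800 is $6,510; credit = $8,050 − $6,510 = $1,540.

$1,540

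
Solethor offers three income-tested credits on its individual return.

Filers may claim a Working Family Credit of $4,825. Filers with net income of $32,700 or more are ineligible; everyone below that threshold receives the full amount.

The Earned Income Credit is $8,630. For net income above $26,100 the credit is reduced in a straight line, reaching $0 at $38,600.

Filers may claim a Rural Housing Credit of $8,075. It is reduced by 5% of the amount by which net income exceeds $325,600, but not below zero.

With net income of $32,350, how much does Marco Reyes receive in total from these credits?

Working Family Credit: $32,350 is below the $32,700 cutoff, so the full $4,825 applies.
Earned Income Credit: $32,350 is $6,250 into a $12,500 phase-out range, leaving 6,250/12,500 of the credit: $8,630 × 6,250/12,500 = $4,315.
Rural Housing Credit: $32,350 is at or below the $325,600 threshold, so the full $8,075 applies.
Total: $4,825 + $4,315 + $8,075 = $17,215.

$17,215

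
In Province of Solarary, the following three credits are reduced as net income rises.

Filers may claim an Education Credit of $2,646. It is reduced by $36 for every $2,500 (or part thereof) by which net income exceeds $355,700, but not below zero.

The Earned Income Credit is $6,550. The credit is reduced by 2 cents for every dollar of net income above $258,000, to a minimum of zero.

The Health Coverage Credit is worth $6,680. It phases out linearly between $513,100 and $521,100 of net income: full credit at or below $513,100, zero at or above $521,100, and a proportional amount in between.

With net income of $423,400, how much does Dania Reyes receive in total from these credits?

Education Credit: income exceeds $355,700 by $67,700, which is 28 full-or-partial $2,500 increments; reduction = 28 × $36 = $1,008, leaving $1,638.
Earned Income Credit: 2% of the $165,400 excess over $258,000 is $3,308; credit = $6,550 − $3,308 = $3,242.
Health Coverage Credit: $423,400 is at or below the $513,100 threshold, so the full $6,680 applies.
Total: $1,638 + $3,242 + $6,680 = $11,560.

$11,560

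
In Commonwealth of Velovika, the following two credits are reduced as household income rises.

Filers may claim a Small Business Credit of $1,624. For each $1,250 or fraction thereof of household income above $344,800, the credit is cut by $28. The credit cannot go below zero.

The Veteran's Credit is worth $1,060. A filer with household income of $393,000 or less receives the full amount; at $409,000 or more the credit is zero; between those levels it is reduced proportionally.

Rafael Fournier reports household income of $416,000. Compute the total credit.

Small Business Credit: income exceeds $344,800 by $71,200, which is 57 full-or-partial $1,250 increments; reduction = 57 × $28 = $1,596, leaving $28.
Veteran's Credit: $416,000 is at or above $409,000, so the credit is $0.
Total: $28 + $0 = $28.

$28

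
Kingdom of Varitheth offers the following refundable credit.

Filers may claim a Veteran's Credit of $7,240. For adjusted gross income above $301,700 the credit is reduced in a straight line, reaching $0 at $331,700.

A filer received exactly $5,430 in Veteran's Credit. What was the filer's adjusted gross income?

$309,200

$5,430 is 5,430/7,240 of the full $7,240, so 1,810/7,240 of the $30,000 range has been used: income = $301,700 + $30,000 × 1,810/7,240 = $309,200.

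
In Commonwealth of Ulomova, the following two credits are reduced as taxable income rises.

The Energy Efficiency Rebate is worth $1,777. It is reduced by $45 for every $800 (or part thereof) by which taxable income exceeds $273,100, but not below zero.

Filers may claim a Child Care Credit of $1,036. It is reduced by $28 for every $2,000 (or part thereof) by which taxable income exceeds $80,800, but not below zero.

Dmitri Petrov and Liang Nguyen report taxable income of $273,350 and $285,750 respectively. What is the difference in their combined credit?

$675

Dmitri ($273,350): Energy Efficiency Rebate: income exceeds $273,100 by $250, which is 1 full-or-partial $800 increment; reduction = 1 × $45 = $45, leaving $1,732. Child Care Credit: income exceeds $80,800 by $192,550 → 97 increments × $28 = $2,716 ≥ base, so the credit is $0. total $1,732 + $0 = $1,732
Liang ($285,750): Energy Efficiency Rebate: income exceeds $273,100 by $12,650, which is 16 full-or-partial $800 increments; reduction = 16 × $45 = $720, leaving $1,057. Child Care Credit: income exceeds $80,800 by $204,950 → 103 increments × $28 = $2,884 ≥ base, so the credit is $0. total $1,057 + $0 = $1,057
Difference: |$1,732 − $1,057| = $675.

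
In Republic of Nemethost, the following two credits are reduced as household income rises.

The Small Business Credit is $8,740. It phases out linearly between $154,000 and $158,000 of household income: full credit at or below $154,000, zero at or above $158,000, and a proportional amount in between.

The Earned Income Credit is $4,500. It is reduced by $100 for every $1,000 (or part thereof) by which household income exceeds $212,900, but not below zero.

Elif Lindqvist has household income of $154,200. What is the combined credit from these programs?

Small Business Credit: $154,200 is $200 into a $4,000 phase-out range, leaving 3,800/4,000 of the credit: $8,740 × 3,800/4,000 = $8,303.
Earned Income Credit: $154,200 is at or below the $212,900 threshold, so the full $4,500 applies.
Total: $8,303 + $4,500 = $12,803.

$12,803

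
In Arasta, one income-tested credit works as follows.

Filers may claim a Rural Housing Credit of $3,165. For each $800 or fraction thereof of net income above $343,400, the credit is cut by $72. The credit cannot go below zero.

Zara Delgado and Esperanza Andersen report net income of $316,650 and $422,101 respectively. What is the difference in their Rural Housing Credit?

Zara ($316,650): Rural Housing Credit: $316,650 is at or below the $343,400 threshold, so the full $3,165 applies.
Esperanza ($422,101): Rural Housing Credit: income exceeds $343,400 by $78,701 → 99 increments × $72 = $7,128 ≥ base, so the credit is $0.
Difference: |$3,165 − $0| = $3,165.

$3,165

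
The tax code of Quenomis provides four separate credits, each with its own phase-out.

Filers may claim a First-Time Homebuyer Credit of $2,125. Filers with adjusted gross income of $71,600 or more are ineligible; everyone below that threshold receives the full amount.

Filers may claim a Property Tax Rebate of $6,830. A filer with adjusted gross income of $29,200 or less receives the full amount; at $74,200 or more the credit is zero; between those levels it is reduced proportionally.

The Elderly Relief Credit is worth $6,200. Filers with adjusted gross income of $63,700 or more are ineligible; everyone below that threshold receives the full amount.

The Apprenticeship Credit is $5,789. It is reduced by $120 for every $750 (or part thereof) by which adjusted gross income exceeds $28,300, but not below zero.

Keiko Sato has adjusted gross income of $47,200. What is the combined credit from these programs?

$15,092

First-Time Homebuyer Credit: $47,200 is below the $71,600 cutoff, so the full $2,125 applies.
Property Tax Rebate: $47,200 is $18,000 into a $45,000 phase-out range, leaving 27,000/45,000 of the credit: $6,830 × 27,000/45,000 = $4,098.
Elderly Relief Credit: $47,200 is below the $63,700 cutoff, so the full $6,200 applies.
Apprenticeship Credit: income exceeds $28,300 by $18,900, which is 26 full-or-partial $750 increments; reduction = 26 × $120 = $3,120, leaving $2,669.
Total: $2,125 + $4,098 + $6,200 + $2,669 = $15,092.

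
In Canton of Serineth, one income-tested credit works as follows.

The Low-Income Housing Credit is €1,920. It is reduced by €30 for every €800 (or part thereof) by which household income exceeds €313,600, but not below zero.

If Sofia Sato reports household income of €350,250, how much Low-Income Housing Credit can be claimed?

Low-Income Housing Credit: income exceeds €313,600 by €36,650, which is 46 full-or-partial €800 increments; reduction = 46 × €30 = €1,380, leaving €540.

€540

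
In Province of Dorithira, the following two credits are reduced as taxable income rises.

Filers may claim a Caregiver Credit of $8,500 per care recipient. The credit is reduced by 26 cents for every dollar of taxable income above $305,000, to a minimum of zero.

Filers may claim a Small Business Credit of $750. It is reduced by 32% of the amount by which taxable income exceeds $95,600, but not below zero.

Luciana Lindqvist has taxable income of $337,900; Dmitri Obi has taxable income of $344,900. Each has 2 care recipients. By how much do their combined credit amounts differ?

$1,820

Luciana ($337,900): Caregiver Credit: base = 2 × $8,500 = $17,000. 26% of the $32,900 excess over $305,000 is $8,554; credit = $17,000 − $8,554 = $8,446. Small Business Credit: 32% of the $242,300 excess over $95,600 is $77,536 ≥ base, so the credit is $0. total $8,446 + $0 = $8,446
Dmitri ($344,900): Caregiver Credit: base = 2 × $8,500 = $17,000. 26% of the $39,900 excess over $305,000 is $10,374; credit = $17,000 − $10,374 = $6,626. Small Business Credit: 32% of the $249,300 excess over $95,600 is $79,776 ≥ base, so the credit is $0. total $6,626 + $0 = $6,626
Difference: |$8,446 − $6,626| = $1,820.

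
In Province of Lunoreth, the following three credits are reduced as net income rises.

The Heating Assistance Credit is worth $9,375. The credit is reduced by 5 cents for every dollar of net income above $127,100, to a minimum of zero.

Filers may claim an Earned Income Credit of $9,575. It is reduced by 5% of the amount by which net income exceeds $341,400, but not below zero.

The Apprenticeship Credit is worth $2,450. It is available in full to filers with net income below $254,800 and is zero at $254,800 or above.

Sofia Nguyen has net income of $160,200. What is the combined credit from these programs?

$19,745

Heating Assistance Credit: 5% of the $33,100 excess over $127,100 is $1,655; credit = $9,375 − $1,655 = $7,720.
Earned Income Credit: $160,200 is at or below the $341,400 threshold, so the full $9,575 applies.
Apprenticeship Credit: $160,200 is below the $254,800 cutoff, so the full $2,450 applies.
Total: $7,720 + $9,575 + $2,450 = $19,745.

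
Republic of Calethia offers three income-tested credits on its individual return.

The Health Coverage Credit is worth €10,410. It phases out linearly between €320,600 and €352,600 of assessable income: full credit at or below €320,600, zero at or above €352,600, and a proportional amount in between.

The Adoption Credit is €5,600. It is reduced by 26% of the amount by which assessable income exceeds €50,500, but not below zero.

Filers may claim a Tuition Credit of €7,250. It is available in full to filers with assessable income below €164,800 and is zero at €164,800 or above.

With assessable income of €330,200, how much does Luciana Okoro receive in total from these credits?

Health Coverage Credit: €330,200 is €9,600 into a €32,000 phase-out range, leaving 22,400/32,000 of the credit: €10,410 × 22,400/32,000 = €7,287.
Adoption Credit: 26% of the €279,700 excess over €50,500 is €72,722 ≥ base, so the credit is €0.
Tuition Credit: €330,200 meets or exceeds the €164,800 cutoff, so the credit is €0.
Total: €7,287 + €0 + €0 = €7,287.

€7,287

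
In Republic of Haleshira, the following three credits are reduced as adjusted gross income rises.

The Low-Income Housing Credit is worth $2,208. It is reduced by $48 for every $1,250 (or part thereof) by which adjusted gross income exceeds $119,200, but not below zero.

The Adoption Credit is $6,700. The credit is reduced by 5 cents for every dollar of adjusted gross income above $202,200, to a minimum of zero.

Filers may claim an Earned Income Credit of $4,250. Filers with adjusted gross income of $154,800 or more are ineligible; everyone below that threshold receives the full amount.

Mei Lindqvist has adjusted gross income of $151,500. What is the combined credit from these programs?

Low-Income Housing Credit: income exceeds $119,200 by $32,300, which is 26 full-or-partial $1,250 increments; reduction = 26 × $48 = $1,248, leaving $960.
Adoption Credit: $151,500 is at or below the $202,200 threshold, so the full $6,700 applies.
Earned Income Credit: $151,500 is below the $154,800 cutoff, so the full $4,250 applies.
Total: $960 + $6,700 + $4,250 = $11,910.

$11,910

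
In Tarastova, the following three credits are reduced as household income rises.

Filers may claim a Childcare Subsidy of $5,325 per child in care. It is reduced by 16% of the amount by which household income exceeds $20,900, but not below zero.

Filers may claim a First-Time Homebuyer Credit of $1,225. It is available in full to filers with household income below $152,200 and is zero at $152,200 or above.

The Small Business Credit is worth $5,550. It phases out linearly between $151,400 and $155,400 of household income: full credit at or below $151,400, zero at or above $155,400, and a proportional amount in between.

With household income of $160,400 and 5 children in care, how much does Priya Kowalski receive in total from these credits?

$4,305

Childcare Subsidy: base = 5 × $5,325 = $26,625. 16% of the $139,500 excess over $20,900 is $22,320; credit = $26,625 − $22,320 = $4,305.
First-Time Homebuyer Credit: $160,400 meets or exceeds the $152,200 cutoff, so the credit is $0.
Small Business Credit: $160,400 is at or above $155,400, so the credit is $0.
Total: $4,305 + $0 + $0 = $4,305.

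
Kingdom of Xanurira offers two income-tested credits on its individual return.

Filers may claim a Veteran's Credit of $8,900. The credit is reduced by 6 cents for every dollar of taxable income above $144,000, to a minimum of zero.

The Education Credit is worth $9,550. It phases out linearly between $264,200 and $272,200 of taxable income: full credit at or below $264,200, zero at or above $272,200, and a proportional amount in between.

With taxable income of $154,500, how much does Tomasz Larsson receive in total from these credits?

$17,820

Veteran's Credit: 6% of the $10,500 excess over $144,000 is $630; credit = $8,900 − $630 = $8,270.
Education Credit: $154,500 is at or below the $264,200 threshold, so the full $9,550 applies.
Total: $8,270 + $9,550 = $17,820.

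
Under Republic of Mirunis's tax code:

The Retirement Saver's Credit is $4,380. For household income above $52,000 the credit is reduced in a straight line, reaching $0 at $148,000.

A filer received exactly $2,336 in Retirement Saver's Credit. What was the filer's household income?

$2,336 is 2,336/4,380 of the full $4,380, so 2,044/4,380 of the $96,000 range has been used: income = $52,000 + $96,000 × 2,044/4,380 = $96,800.

$96,800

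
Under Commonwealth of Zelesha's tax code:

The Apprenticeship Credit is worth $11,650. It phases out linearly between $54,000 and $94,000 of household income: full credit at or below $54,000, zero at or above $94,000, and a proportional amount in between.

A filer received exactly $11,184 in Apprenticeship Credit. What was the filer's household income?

$55,600

$11,184 is 11,184/11,650 of the full $11,650, so 466/11,650 of the $40,000 range has been used: income = $54,000 + $40,000 × 466/11,650 = $55,600.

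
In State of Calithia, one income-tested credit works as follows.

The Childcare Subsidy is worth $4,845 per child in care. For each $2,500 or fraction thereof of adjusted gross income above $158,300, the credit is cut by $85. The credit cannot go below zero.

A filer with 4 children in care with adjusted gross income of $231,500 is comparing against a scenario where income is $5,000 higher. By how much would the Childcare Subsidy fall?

$170

At $231,500 — base = 4 × $4,845 = $19,380. income exceeds $158,300 by $73,200, which is 30 full-or-partial $2,500 increments; reduction = 30 × $85 = $2,550, leaving $16,830.
At $236,500 — base = 4 × $4,845 = $19,380. income exceeds $158,300 by $78,200, which is 32 full-or-partial $2,500 increments; reduction = 32 × $85 = $2,720, leaving $16,660.
Lost: $16,830 − $16,660 = $170.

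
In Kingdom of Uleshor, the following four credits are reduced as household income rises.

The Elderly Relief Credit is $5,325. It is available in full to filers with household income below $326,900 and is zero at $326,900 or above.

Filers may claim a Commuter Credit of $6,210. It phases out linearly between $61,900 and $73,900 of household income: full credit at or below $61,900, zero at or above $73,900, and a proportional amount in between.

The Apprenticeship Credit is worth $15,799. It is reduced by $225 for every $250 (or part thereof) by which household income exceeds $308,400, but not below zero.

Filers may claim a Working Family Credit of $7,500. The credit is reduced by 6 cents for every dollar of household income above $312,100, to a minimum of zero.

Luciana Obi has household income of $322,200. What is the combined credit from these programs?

Elderly Relief Credit: $322,200 is below the $326,900 cutoff, so the full $5,325 applies.
Commuter Credit: $322,200 is at or above $73,900, so the credit is $0.
Apprenticeship Credit: income exceeds $308,400 by $13,800, which is 56 full-or-partial $250 increments; reduction = 56 × $225 = $12,600, leaving $3,199.
Working Family Credit: 6% of the $10,100 excess over $312,100 is $606; credit = $7,500 − $606 = $6,894.
Total: $5,325 + $0 + $3,199 + $6,894 = $15,418.

$15,418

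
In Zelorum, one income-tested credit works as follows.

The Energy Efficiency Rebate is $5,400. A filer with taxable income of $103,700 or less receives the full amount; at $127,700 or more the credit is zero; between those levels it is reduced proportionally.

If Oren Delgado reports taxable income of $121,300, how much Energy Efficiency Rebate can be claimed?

Energy Efficiency Rebate: $121,300 is $17,600 into a $24,000 phase-out range, leaving 6,400/24,000 of the credit: $5,400 × 6,400/24,000 = $1,440.

$1,440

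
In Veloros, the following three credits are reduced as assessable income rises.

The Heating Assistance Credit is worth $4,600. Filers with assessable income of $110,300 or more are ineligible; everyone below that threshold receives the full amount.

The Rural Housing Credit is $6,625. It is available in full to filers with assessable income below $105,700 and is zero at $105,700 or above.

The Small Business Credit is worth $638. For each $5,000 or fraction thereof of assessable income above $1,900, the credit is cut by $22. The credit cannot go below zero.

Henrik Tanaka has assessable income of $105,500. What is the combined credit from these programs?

$11,401

Heating Assistance Credit: $105,500 is below the $110,300 cutoff, so the full $4,600 applies.
Rural Housing Credit: $105,500 is below the $105,700 cutoff, so the full $6,625 applies.
Small Business Credit: income exceeds $1,900 by $103,600, which is 21 full-or-partial $5,000 increments; reduction = 21 × $22 = $462, leaving $176.
Total: $4,600 + $6,625 + $176 = $11,401.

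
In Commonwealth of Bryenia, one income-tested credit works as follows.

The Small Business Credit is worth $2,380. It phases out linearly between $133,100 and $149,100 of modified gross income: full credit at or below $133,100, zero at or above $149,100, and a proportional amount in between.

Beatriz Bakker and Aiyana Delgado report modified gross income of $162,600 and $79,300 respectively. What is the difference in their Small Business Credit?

$2,380

Beatriz ($162,600): Small Business Credit: $162,600 is at or above $149,100, so the credit is $0.
Aiyana ($79,300): Small Business Credit: $79,300 is at or below the $133,100 threshold, so the full $2,380 applies.
Difference: |$0 − $2,380| = $2,380.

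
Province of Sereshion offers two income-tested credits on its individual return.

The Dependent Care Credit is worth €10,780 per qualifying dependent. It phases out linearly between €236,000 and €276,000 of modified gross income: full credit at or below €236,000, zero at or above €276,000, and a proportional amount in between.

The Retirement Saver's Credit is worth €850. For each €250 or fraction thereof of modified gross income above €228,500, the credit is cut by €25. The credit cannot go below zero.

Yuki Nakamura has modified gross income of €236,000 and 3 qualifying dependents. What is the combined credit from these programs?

Dependent Care Credit: base = 3 × €10,780 = €32,340. €236,000 is at or below the €236,000 threshold, so the full €32,340 applies.
Retirement Saver's Credit: income exceeds €228,500 by €7,500, which is 30 full-or-partial €250 increments; reduction = 30 × €25 = €750, leaving €100.
Total: €32,340 + €100 = €32,440.

€32,440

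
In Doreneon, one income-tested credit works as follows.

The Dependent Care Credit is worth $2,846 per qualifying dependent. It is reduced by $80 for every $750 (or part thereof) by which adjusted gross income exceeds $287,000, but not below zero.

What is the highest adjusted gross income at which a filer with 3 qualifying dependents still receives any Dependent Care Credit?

Full credit = 3 × $2,846 = $8,538.
After 106 increments the reduction is 106 × $80 = $8,480, leaving $58; one more increment wipes it out. Increment 106 ends at excess 106 × $750 = $79,500, so the highest qualifying income is $287,000 + $79,500 = $366,500.

$366,500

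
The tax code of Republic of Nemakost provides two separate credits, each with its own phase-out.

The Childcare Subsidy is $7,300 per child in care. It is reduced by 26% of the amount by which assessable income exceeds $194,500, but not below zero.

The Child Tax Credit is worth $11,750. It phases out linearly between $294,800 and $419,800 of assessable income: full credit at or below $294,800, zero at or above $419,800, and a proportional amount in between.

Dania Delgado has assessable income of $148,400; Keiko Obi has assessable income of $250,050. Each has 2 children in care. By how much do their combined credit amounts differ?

$14,443

Dania ($148,400): Childcare Subsidy: base = 2 × $7,300 = $14,600. $148,400 is at or below the $194,500 threshold, so the full $14,600 applies. Child Tax Credit: $148,400 is at or below the $294,800 threshold, so the full $11,750 applies. total $14,600 + $11,750 = $26,350
Keiko ($250,050): Childcare Subsidy: base = 2 × $7,300 = $14,600. 26% of the $55,550 excess over $194,500 is $14,443; credit = $14,600 − $14,443 = $157. Child Tax Credit: $250,050 is at or below the $294,800 threshold, so the full $11,750 applies. total $157 + $11,750 = $11,907
Difference: |$26,350 − $11,907| = $14,443.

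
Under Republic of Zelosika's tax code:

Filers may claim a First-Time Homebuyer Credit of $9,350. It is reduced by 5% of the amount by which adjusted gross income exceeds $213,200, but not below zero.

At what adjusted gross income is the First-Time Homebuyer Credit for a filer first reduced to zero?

The credit falls by 5% of each dollar above $213,200, so it reaches zero when the excess is $9,350 / 5% = $187,000: income = $213,200 + $187,000 = $400,200.

$400,200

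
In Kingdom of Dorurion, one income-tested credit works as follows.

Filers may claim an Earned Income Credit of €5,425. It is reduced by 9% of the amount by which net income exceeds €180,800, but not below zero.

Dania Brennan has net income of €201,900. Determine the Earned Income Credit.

€3,526

Earned Income Credit: 9% of the €21,100 excess over €180,800 is €1,899; credit = €5,425 − €1,899 = €3,526.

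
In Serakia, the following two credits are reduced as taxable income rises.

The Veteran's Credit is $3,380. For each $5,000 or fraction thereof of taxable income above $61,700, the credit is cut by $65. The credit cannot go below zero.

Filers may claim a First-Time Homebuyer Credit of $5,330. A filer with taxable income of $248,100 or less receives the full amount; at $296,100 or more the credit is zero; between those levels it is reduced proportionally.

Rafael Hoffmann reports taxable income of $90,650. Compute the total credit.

$8,320

Veteran's Credit: income exceeds $61,700 by $28,950, which is 6 full-or-partial $5,000 increments; reduction = 6 × $65 = $390, leaving $2,990.
First-Time Homebuyer Credit: $90,650 is at or below the $248,100 threshold, so the full $5,330 applies.
Total: $2,990 + $5,330 = $8,320.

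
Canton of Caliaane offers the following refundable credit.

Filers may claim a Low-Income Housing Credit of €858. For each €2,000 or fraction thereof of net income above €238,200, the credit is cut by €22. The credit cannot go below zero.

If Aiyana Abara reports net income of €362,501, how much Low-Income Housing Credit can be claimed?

€0

Low-Income Housing Credit: income exceeds €238,200 by €124,301 → 63 increments × €22 = €1,386 ≥ base, so the credit is €0.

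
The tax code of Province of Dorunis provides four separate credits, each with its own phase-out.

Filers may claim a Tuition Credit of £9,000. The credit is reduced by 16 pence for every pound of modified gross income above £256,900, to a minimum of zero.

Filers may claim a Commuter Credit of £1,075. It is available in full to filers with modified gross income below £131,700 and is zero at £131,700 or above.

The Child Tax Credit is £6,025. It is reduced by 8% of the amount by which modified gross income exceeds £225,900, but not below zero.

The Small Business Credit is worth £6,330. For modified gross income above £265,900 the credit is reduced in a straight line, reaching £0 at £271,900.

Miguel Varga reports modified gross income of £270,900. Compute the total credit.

Tuition Credit: 16% of the £14,000 excess over £256,900 is £2,240; credit = £9,000 − £2,240 = £6,760.
Commuter Credit: £270,900 meets or exceeds the £131,700 cutoff, so the credit is £0.
Child Tax Credit: 8% of the £45,000 excess over £225,900 is £3,600; credit = £6,025 − £3,600 = £2,425.
Small Business Credit: £270,900 is £5,000 into a £6,000 phase-out range, leaving 1,000/6,000 of the credit: £6,330 × 1,000/6,000 = £1,055.
Total: £6,760 + £0 + £2,425 + £1,055 = £10,240.

£10,240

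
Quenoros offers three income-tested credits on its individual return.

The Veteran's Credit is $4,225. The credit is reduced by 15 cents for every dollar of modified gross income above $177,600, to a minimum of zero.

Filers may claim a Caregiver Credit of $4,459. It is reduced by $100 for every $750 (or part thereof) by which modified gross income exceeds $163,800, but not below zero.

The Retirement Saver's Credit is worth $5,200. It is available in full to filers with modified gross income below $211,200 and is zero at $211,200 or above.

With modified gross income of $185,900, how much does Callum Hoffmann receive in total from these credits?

$9,639

Veteran's Credit: 15% of the $8,300 excess over $177,600 is $1,245; credit = $4,225 − $1,245 = $2,980.
Caregiver Credit: income exceeds $163,800 by $22,100, which is 30 full-or-partial $750 increments; reduction = 30 × $100 = $3,000, leaving $1,459.
Retirement Saver's Credit: $185,900 is below the $211,200 cutoff, so the full $5,200 applies.
Total: $2,980 + $1,459 + $5,200 = $9,639.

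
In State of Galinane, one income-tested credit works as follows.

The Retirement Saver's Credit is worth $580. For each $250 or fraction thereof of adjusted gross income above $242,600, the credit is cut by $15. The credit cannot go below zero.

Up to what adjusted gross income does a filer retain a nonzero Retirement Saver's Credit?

After 38 increments the reduction is 38 × $15 = $570, leaving $10; one more increment wipes it out. Increment 38 ends at excess 38 × $250 = $9,500, so the highest qualifying income is $242,600 + $9,500 = $252,100.

$252,100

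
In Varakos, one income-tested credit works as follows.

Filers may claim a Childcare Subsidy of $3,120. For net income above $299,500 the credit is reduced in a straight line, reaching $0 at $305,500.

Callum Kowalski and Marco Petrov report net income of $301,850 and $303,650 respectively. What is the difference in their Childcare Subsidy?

Callum ($301,850): Childcare Subsidy: $301,850 is $2,350 into a $6,000 phase-out range, leaving 3,650/6,000 of the credit: $3,120 × 3,650/6,000 = $1,898.
Marco ($303,650): Childcare Subsidy: $303,650 is $4,150 into a $6,000 phase-out range, leaving 1,850/6,000 of the credit: $3,120 × 1,850/6,000 = $962.
Difference: |$1,898 − $962| = $936.

$936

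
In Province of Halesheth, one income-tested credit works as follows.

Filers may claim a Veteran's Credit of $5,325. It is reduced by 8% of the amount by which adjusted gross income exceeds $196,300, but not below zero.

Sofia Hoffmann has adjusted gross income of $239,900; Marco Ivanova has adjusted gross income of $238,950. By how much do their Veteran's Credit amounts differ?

$76

Sofia ($239,900): Veteran's Credit: 8% of the $43,600 excess over $196,300 is $3,488; credit = $5,325 − $3,488 = $1,837.
Marco ($238,950): Veteran's Credit: 8% of the $42,650 excess over $196,300 is $3,412; credit = $5,325 − $3,412 = $1,913.
Difference: |$1,837 − $1,913| = $76.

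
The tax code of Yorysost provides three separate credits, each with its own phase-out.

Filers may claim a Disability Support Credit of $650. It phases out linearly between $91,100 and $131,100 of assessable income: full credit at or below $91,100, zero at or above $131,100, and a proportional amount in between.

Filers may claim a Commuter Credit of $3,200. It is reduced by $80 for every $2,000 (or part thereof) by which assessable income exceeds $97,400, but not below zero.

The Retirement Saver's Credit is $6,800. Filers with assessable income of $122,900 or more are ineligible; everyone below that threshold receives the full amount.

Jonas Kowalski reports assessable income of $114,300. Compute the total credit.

Disability Support Credit: $114,300 is $23,200 into a $40,000 phase-out range, leaving 16,800/40,000 of the credit: $650 × 16,800/40,000 = $273.
Commuter Credit: income exceeds $97,400 by $16,900, which is 9 full-or-partial $2,000 increments; reduction = 9 × $80 = $720, leaving $2,480.
Retirement Saver's Credit: $114,300 is below the $122,900 cutoff, so the full $6,800 applies.
Total: $273 + $2,480 + $6,800 = $9,553.

$9,553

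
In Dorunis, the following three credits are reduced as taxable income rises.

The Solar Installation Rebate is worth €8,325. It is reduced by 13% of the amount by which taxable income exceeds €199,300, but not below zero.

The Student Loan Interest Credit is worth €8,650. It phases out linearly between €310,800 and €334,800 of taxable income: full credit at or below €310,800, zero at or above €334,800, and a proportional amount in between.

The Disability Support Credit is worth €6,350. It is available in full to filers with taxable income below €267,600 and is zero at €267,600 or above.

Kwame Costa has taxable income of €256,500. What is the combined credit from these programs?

Solar Installation Rebate: 13% of the €57,200 excess over €199,300 is €7,436; credit = €8,325 − €7,436 = €889.
Student Loan Interest Credit: €256,500 is at or below the €310,800 threshold, so the full €8,650 applies.
Disability Support Credit: €256,500 is below the €267,600 cutoff, so the full €6,350 applies.
Total: €889 + €8,650 + €6,350 = €15,889.

€15,889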